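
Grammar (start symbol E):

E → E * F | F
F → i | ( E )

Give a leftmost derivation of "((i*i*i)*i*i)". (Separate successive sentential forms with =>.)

E => F   [E → F]
F => (E)   [F → ( E )]
(E) => (E*F)   [E → E * F]
(E*F) => (E*F*F)   [E → E * F]
(E*F*F) => (F*F*F)   [E → F]
(F*F*F) => ((E)*F*F)   [F → ( E )]
((E)*F*F) => ((E*F)*F*F)   [E → E * F]
((E*F)*F*F) => ((E*F*F)*F*F)   [E → E * F]
((E*F*F)*F*F) => ((F*F*F)*F*F)   [E → F]
((F*F*F)*F*F) => ((i*F*F)*F*F)   [F → i]
((i*F*F)*F*F) => ((i*i*F)*F*F)   [F → i]
((i*i*F)*F*F) => ((i*i*i)*F*F)   [F → i]
((i*i*i)*F*F) => ((i*i*i)*i*F)   [F → i]
((i*i*i)*i*F) => ((i*i*i)*i*i)   [F → i]

E => F => (E) => (E*F) => (E*F*F) => (F*F*F) => ((E)*F*F) => ((E*F)*F*F) => ((E*F*F)*F*F) => ((F*F*F)*F*F) => ((i*F*F)*F*F) => ((i*i*F)*F*F) => ((i*i*i)*F*F) => ((i*i*i)*i*F) => ((i*i*i)*i*i)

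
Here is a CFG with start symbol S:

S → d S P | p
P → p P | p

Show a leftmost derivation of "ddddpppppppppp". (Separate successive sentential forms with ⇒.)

S ⇒ dSP ⇒ ddSPP ⇒ dddSPPP ⇒ ddddSPPPP ⇒ ddddpPPPP ⇒ ddddppPPP ⇒ ddddpppPPP ⇒ ddddppppPPP ⇒ ddddpppppPPP ⇒ ddddppppppPPP ⇒ ddddpppppppPPP ⇒ ddddppppppppPP ⇒ ddddpppppppppP ⇒ ddddpppppppppp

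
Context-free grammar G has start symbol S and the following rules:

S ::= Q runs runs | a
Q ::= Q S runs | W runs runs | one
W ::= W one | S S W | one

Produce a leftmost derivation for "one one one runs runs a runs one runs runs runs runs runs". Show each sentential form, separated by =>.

S => Q runs runs => Q S runs runs runs => Q S runs S runs runs runs => W runs runs S runs S runs runs runs => W one runs runs S runs S runs runs runs => W one one runs runs S runs S runs runs runs => one one one runs runs S runs S runs runs runs => one one one runs runs a runs S runs runs runs => one one one runs runs a runs Q runs runs runs runs runs => one one one runs runs a runs one runs runs runs runs runs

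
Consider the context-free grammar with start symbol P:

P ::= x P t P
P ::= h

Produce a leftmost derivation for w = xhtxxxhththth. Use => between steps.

P => xPtP => xhtP => xhtxPtP => xhtxxPtPtP => xhtxxxPtPtPtP => xhtxxxhtPtPtP => xhtxxxhthtPtP => xhtxxxhththtP => xhtxxxhththth

P => xPtP   [P ::= x P t P]
xPtP => xhtP   [P ::= h]
xhtP => xhtxPtP   [P ::= x P t P]
xhtxPtP => xhtxxPtPtP   [P ::= x P t P]
xhtxxPtPtP => xhtxxxPtPtPtP   [P ::= x P t P]
xhtxxxPtPtPtP => xhtxxxhtPtPtP   [P ::= h]
xhtxxxhtPtPtP => xhtxxxhthtPtP   [P ::= h]
xhtxxxhthtPtP => xhtxxxhththtP   [P ::= h]
xhtxxxhththtP => xhtxxxhththth   [P ::= h]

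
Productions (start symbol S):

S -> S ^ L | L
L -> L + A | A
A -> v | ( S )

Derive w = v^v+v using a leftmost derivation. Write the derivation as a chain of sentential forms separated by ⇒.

S⇒S^L⇒L^L⇒A^L⇒v^L⇒v^L+A⇒v^A+A⇒v^v+A⇒v^v+v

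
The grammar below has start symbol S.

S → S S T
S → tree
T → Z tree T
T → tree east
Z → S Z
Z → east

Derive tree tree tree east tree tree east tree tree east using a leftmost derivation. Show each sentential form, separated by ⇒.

S ⇒ S S T   [S → S S T]
S S T ⇒ S S T S T   [S → S S T]
S S T S T ⇒ S S T S T S T   [S → S S T]
S S T S T S T ⇒ tree S T S T S T   [S → tree]
tree S T S T S T ⇒ tree tree T S T S T   [S → tree]
tree tree T S T S T ⇒ tree tree tree east S T S T   [T → tree east]
tree tree tree east S T S T ⇒ tree tree tree east tree T S T   [S → tree]
tree tree tree east tree T S T ⇒ tree tree tree east tree tree east S T   [T → tree east]
tree tree tree east tree tree east S T ⇒ tree tree tree east tree tree east tree T   [S → tree]
tree tree tree east tree tree east tree T ⇒ tree tree tree east tree tree east tree tree east   [T → tree east]

S ⇒ S S T ⇒ S S T S T ⇒ S S T S T S T ⇒ tree S T S T S T ⇒ tree tree T S T S T ⇒ tree tree tree east S T S T ⇒ tree tree tree east tree T S T ⇒ tree tree tree east tree tree east S T ⇒ tree tree tree east tree tree east tree T ⇒ tree tree tree east tree tree east tree tree east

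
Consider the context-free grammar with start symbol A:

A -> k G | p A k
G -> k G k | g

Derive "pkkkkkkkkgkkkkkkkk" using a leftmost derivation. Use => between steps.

A => pAk => pkGk => pkkGkk => pkkkGkkk => pkkkkGkkkk => pkkkkkGkkkkk => pkkkkkkGkkkkkk => pkkkkkkkGkkkkkkk => pkkkkkkkkGkkkkkkkk => pkkkkkkkkgkkkkkkkk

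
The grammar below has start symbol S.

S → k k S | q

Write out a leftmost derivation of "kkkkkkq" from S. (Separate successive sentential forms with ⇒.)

S ⇒ kkS   [S → k k S]
kkS ⇒ kkkkS   [S → k k S]
kkkkS ⇒ kkkkkkS   [S → k k S]
kkkkkkS ⇒ kkkkkkq   [S → q]

S ⇒ kkS ⇒ kkkkS ⇒ kkkkkkS ⇒ kkkkkkq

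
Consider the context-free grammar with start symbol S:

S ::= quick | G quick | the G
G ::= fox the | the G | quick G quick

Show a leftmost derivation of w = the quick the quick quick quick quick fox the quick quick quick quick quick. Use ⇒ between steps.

S ⇒ the G ⇒ the quick G quick ⇒ the quick the G quick ⇒ the quick the quick G quick quick ⇒ the quick the quick quick G quick quick quick ⇒ the quick the quick quick quick G quick quick quick quick ⇒ the quick the quick quick quick quick G quick quick quick quick quick ⇒ the quick the quick quick quick quick fox the quick quick quick quick quick

S ⇒ the G   [S ::= the G]
the G ⇒ the quick G quick   [G ::= quick G quick]
the quick G quick ⇒ the quick the G quick   [G ::= the G]
the quick the G quick ⇒ the quick the quick G quick quick   [G ::= quick G quick]
the quick the quick G quick quick ⇒ the quick the quick quick G quick quick quick   [G ::= quick G quick]
the quick the quick quick G quick quick quick ⇒ the quick the quick quick quick G quick quick quick quick   [G ::= quick G quick]
the quick the quick quick quick G quick quick quick quick ⇒ the quick the quick quick quick quick G quick quick quick quick quick   [G ::= quick G quick]
the quick the quick quick quick quick G quick quick quick quick quick ⇒ the quick the quick quick quick quick fox the quick quick quick quick quick   [G ::= fox the]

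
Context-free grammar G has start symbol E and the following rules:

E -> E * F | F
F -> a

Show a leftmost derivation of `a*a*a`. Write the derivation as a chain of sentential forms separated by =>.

E => E*F   [E -> E * F]
E*F => E*F*F   [E -> E * F]
E*F*F => F*F*F   [E -> F]
F*F*F => a*F*F   [F -> a]
a*F*F => a*a*F   [F -> a]
a*a*F => a*a*a   [F -> a]

E => E*F => E*F*F => F*F*F => a*F*F => a*a*F => a*a*a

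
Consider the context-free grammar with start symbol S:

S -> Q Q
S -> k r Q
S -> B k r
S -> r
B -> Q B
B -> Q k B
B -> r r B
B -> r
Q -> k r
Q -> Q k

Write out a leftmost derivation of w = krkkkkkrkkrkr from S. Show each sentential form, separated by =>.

S=>Bkr=>QkBkr=>QkkBkr=>QkkkBkr=>QkkkkBkr=>krkkkkBkr=>krkkkkQkBkr=>krkkkkQkkBkr=>krkkkkkrkkBkr=>krkkkkkrkkrkr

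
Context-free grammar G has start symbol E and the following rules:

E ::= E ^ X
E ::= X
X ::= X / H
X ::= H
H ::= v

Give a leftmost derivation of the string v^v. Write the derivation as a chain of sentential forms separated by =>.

E => E^X => X^X => H^X => v^X => v^H => v^v

E => E^X   [E ::= E ^ X]
E^X => X^X   [E ::= X]
X^X => H^X   [X ::= H]
H^X => v^X   [H ::= v]
v^X => v^H   [X ::= H]
v^H => v^v   [H ::= v]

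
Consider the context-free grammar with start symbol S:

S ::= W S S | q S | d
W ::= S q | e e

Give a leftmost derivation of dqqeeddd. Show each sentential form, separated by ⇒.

S ⇒ WSS ⇒ SqSS ⇒ dqSS ⇒ dqqSS ⇒ dqqWSSS ⇒ dqqeeSSS ⇒ dqqeedSS ⇒ dqqeeddS ⇒ dqqeeddd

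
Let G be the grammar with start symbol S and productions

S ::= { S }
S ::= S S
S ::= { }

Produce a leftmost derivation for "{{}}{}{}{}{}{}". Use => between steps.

S=>SS=>SSS=>SSSS=>SSSSS=>SSSSSS=>{S}SSSSS=>{{}}SSSSS=>{{}}{}SSSS=>{{}}{}{}SSS=>{{}}{}{}{}SS=>{{}}{}{}{}{}S=>{{}}{}{}{}{}{}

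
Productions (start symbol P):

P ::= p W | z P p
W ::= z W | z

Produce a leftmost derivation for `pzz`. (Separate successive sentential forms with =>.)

P => pW   [P ::= p W]
pW => pzW   [W ::= z W]
pzW => pzz   [W ::= z]

P => pW => pzW => pzz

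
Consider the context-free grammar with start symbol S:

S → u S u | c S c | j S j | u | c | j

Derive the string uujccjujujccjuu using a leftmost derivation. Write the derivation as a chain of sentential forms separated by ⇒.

S ⇒ uSu ⇒ uuSuu ⇒ uujSjuu ⇒ uujcScjuu ⇒ uujccSccjuu ⇒ uujccjSjccjuu ⇒ uujccjuSujccjuu ⇒ uujccjujujccjuu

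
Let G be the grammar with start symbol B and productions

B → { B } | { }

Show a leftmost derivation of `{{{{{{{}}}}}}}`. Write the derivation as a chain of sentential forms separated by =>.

B => {B}   [B → { B }]
{B} => {{B}}   [B → { B }]
{{B}} => {{{B}}}   [B → { B }]
{{{B}}} => {{{{B}}}}   [B → { B }]
{{{{B}}}} => {{{{{B}}}}}   [B → { B }]
{{{{{B}}}}} => {{{{{{B}}}}}}   [B → { B }]
{{{{{{B}}}}}} => {{{{{{{}}}}}}}   [B → { }]

B => {B} => {{B}} => {{{B}}} => {{{{B}}}} => {{{{{B}}}}} => {{{{{{B}}}}}} => {{{{{{{}}}}}}}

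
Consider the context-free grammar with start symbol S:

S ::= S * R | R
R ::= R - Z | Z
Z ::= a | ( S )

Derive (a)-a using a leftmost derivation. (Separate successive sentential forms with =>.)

S => R   [S ::= R]
R => R-Z   [R ::= R - Z]
R-Z => Z-Z   [R ::= Z]
Z-Z => (S)-Z   [Z ::= ( S )]
(S)-Z => (R)-Z   [S ::= R]
(R)-Z => (Z)-Z   [R ::= Z]
(Z)-Z => (a)-Z   [Z ::= a]
(a)-Z => (a)-a   [Z ::= a]

S => R => R-Z => Z-Z => (S)-Z => (R)-Z => (Z)-Z => (a)-Z => (a)-a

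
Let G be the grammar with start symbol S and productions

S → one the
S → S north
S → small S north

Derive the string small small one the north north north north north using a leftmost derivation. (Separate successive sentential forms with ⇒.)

S ⇒ S north ⇒ S north north ⇒ S north north north ⇒ small S north north north north ⇒ small small S north north north north north ⇒ small small one the north north north north north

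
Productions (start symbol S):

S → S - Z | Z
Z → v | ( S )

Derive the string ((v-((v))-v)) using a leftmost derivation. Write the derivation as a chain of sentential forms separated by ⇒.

S ⇒ Z   [S → Z]
Z ⇒ (S)   [Z → ( S )]
(S) ⇒ (Z)   [S → Z]
(Z) ⇒ ((S))   [Z → ( S )]
((S)) ⇒ ((S-Z))   [S → S - Z]
((S-Z)) ⇒ ((S-Z-Z))   [S → S - Z]
((S-Z-Z)) ⇒ ((Z-Z-Z))   [S → Z]
((Z-Z-Z)) ⇒ ((v-Z-Z))   [Z → v]
((v-Z-Z)) ⇒ ((v-(S)-Z))   [Z → ( S )]
((v-(S)-Z)) ⇒ ((v-(Z)-Z))   [S → Z]
((v-(Z)-Z)) ⇒ ((v-((S))-Z))   [Z → ( S )]
((v-((S))-Z)) ⇒ ((v-((Z))-Z))   [S → Z]
((v-((Z))-Z)) ⇒ ((v-((v))-Z))   [Z → v]
((v-((v))-Z)) ⇒ ((v-((v))-v))   [Z → v]

S⇒Z⇒(S)⇒(Z)⇒((S))⇒((S-Z))⇒((S-Z-Z))⇒((Z-Z-Z))⇒((v-Z-Z))⇒((v-(S)-Z))⇒((v-(Z)-Z))⇒((v-((S))-Z))⇒((v-((Z))-Z))⇒((v-((v))-Z))⇒((v-((v))-v))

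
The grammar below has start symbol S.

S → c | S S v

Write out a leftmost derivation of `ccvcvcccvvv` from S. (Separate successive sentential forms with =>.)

S=>SSv=>SSvSv=>SSvSvSv=>cSvSvSv=>ccvSvSv=>ccvcvSv=>ccvcvSSvv=>ccvcvcSvv=>ccvcvcSSvvv=>ccvcvccSvvv=>ccvcvcccvvv

S => SSv   [S → S S v]
SSv => SSvSv   [S → S S v]
SSvSv => SSvSvSv   [S → S S v]
SSvSvSv => cSvSvSv   [S → c]
cSvSvSv => ccvSvSv   [S → c]
ccvSvSv => ccvcvSv   [S → c]
ccvcvSv => ccvcvSSvv   [S → S S v]
ccvcvSSvv => ccvcvcSvv   [S → c]
ccvcvcSvv => ccvcvcSSvvv   [S → S S v]
ccvcvcSSvvv => ccvcvccSvvv   [S → c]
ccvcvccSvvv => ccvcvcccvvv   [S → c]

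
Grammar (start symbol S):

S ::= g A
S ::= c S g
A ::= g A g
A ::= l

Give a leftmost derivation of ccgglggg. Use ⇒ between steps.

S ⇒ cSg   [S ::= c S g]
cSg ⇒ ccSgg   [S ::= c S g]
ccSgg ⇒ ccgAgg   [S ::= g A]
ccgAgg ⇒ ccggAggg   [A ::= g A g]
ccggAggg ⇒ ccgglggg   [A ::= l]

S ⇒ cSg ⇒ ccSgg ⇒ ccgAgg ⇒ ccggAggg ⇒ ccgglggg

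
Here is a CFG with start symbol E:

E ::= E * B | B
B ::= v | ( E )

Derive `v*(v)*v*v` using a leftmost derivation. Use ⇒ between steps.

E ⇒ E*B   [E ::= E * B]
E*B ⇒ E*B*B   [E ::= E * B]
E*B*B ⇒ E*B*B*B   [E ::= E * B]
E*B*B*B ⇒ B*B*B*B   [E ::= B]
B*B*B*B ⇒ v*B*B*B   [B ::= v]
v*B*B*B ⇒ v*(E)*B*B   [B ::= ( E )]
v*(E)*B*B ⇒ v*(B)*B*B   [E ::= B]
v*(B)*B*B ⇒ v*(v)*B*B   [B ::= v]
v*(v)*B*B ⇒ v*(v)*v*B   [B ::= v]
v*(v)*v*B ⇒ v*(v)*v*v   [B ::= v]

E⇒E*B⇒E*B*B⇒E*B*B*B⇒B*B*B*B⇒v*B*B*B⇒v*(E)*B*B⇒v*(B)*B*B⇒v*(v)*B*B⇒v*(v)*v*B⇒v*(v)*v*v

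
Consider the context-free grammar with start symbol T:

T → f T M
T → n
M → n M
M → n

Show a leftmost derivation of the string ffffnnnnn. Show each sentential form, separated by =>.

T => fTM => ffTMM => fffTMMM => ffffTMMMM => ffffnMMMM => ffffnnMMM => ffffnnnMM => ffffnnnnM => ffffnnnnn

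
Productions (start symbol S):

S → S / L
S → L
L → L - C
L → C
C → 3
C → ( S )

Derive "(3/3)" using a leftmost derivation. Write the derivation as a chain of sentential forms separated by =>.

S => L   [S → L]
L => C   [L → C]
C => (S)   [C → ( S )]
(S) => (S/L)   [S → S / L]
(S/L) => (L/L)   [S → L]
(L/L) => (C/L)   [L → C]
(C/L) => (3/L)   [C → 3]
(3/L) => (3/C)   [L → C]
(3/C) => (3/3)   [C → 3]

S => L => C => (S) => (S/L) => (L/L) => (C/L) => (3/L) => (3/C) => (3/3)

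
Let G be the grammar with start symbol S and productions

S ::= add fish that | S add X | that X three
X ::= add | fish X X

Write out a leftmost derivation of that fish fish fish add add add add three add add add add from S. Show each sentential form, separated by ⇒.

S ⇒ S add X ⇒ S add X add X ⇒ that X three add X add X ⇒ that fish X X three add X add X ⇒ that fish fish X X X three add X add X ⇒ that fish fish fish X X X X three add X add X ⇒ that fish fish fish add X X X three add X add X ⇒ that fish fish fish add add X X three add X add X ⇒ that fish fish fish add add add X three add X add X ⇒ that fish fish fish add add add add three add X add X ⇒ that fish fish fish add add add add three add add add X ⇒ that fish fish fish add add add add three add add add add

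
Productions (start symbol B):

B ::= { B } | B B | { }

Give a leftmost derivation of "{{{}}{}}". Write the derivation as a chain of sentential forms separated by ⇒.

B⇒{B}⇒{BB}⇒{{B}B}⇒{{{}}B}⇒{{{}}{}}

B ⇒ {B}   [B ::= { B }]
{B} ⇒ {BB}   [B ::= B B]
{BB} ⇒ {{B}B}   [B ::= { B }]
{{B}B} ⇒ {{{}}B}   [B ::= { }]
{{{}}B} ⇒ {{{}}{}}   [B ::= { }]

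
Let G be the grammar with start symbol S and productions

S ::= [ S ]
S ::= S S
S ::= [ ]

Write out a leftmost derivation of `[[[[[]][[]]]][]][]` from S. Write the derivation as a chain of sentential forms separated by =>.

S => SS   [S ::= S S]
SS => [S]S   [S ::= [ S ]]
[S]S => [SS]S   [S ::= S S]
[SS]S => [[S]S]S   [S ::= [ S ]]
[[S]S]S => [[[S]]S]S   [S ::= [ S ]]
[[[S]]S]S => [[[SS]]S]S   [S ::= S S]
[[[SS]]S]S => [[[[S]S]]S]S   [S ::= [ S ]]
[[[[S]S]]S]S => [[[[[]]S]]S]S   [S ::= [ ]]
[[[[[]]S]]S]S => [[[[[]][S]]]S]S   [S ::= [ S ]]
[[[[[]][S]]]S]S => [[[[[]][[]]]]S]S   [S ::= [ ]]
[[[[[]][[]]]]S]S => [[[[[]][[]]]][]]S   [S ::= [ ]]
[[[[[]][[]]]][]]S => [[[[[]][[]]]][]][]   [S ::= [ ]]

S => SS => [S]S => [SS]S => [[S]S]S => [[[S]]S]S => [[[SS]]S]S => [[[[S]S]]S]S => [[[[[]]S]]S]S => [[[[[]][S]]]S]S => [[[[[]][[]]]]S]S => [[[[[]][[]]]][]]S => [[[[[]][[]]]][]][]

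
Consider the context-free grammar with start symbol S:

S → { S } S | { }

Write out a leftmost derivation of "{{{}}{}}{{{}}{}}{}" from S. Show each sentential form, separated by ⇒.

S ⇒ {S}S   [S → { S } S]
{S}S ⇒ {{S}S}S   [S → { S } S]
{{S}S}S ⇒ {{{}}S}S   [S → { }]
{{{}}S}S ⇒ {{{}}{}}S   [S → { }]
{{{}}{}}S ⇒ {{{}}{}}{S}S   [S → { S } S]
{{{}}{}}{S}S ⇒ {{{}}{}}{{S}S}S   [S → { S } S]
{{{}}{}}{{S}S}S ⇒ {{{}}{}}{{{}}S}S   [S → { }]
{{{}}{}}{{{}}S}S ⇒ {{{}}{}}{{{}}{}}S   [S → { }]
{{{}}{}}{{{}}{}}S ⇒ {{{}}{}}{{{}}{}}{}   [S → { }]

S ⇒ {S}S ⇒ {{S}S}S ⇒ {{{}}S}S ⇒ {{{}}{}}S ⇒ {{{}}{}}{S}S ⇒ {{{}}{}}{{S}S}S ⇒ {{{}}{}}{{{}}S}S ⇒ {{{}}{}}{{{}}{}}S ⇒ {{{}}{}}{{{}}{}}{}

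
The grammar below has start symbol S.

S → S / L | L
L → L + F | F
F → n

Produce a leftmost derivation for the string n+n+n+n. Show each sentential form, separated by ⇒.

S ⇒ L   [S → L]
L ⇒ L+F   [L → L + F]
L+F ⇒ L+F+F   [L → L + F]
L+F+F ⇒ L+F+F+F   [L → L + F]
L+F+F+F ⇒ F+F+F+F   [L → F]
F+F+F+F ⇒ n+F+F+F   [F → n]
n+F+F+F ⇒ n+n+F+F   [F → n]
n+n+F+F ⇒ n+n+n+F   [F → n]
n+n+n+F ⇒ n+n+n+n   [F → n]

S⇒L⇒L+F⇒L+F+F⇒L+F+F+F⇒F+F+F+F⇒n+F+F+F⇒n+n+F+F⇒n+n+n+F⇒n+n+n+n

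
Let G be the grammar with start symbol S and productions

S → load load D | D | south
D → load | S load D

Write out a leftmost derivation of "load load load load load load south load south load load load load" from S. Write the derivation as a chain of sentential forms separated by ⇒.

S ⇒ load load D ⇒ load load S load D ⇒ load load D load D ⇒ load load S load D load D ⇒ load load load load D load D load D ⇒ load load load load load load D load D ⇒ load load load load load load S load D load D ⇒ load load load load load load south load D load D ⇒ load load load load load load south load S load D load D ⇒ load load load load load load south load south load D load D ⇒ load load load load load load south load south load load load D ⇒ load load load load load load south load south load load load load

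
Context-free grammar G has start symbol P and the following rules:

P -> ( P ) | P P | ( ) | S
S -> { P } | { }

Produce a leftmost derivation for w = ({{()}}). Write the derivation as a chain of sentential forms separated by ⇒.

P⇒(P)⇒(S)⇒({P})⇒({S})⇒({{P}})⇒({{()}})

P ⇒ (P)   [P -> ( P )]
(P) ⇒ (S)   [P -> S]
(S) ⇒ ({P})   [S -> { P }]
({P}) ⇒ ({S})   [P -> S]
({S}) ⇒ ({{P}})   [S -> { P }]
({{P}}) ⇒ ({{()}})   [P -> ( )]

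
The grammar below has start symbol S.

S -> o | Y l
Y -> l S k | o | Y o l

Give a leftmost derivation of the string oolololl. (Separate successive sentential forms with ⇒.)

S ⇒ Yl   [S -> Y l]
Yl ⇒ Yoll   [Y -> Y o l]
Yoll ⇒ Yololl   [Y -> Y o l]
Yololl ⇒ Yolololl   [Y -> Y o l]
Yolololl ⇒ oolololl   [Y -> o]

S ⇒ Yl ⇒ Yoll ⇒ Yololl ⇒ Yolololl ⇒ oolololl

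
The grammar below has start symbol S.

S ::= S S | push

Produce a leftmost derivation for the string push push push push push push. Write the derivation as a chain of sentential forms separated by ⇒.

S ⇒ S S   [S ::= S S]
S S ⇒ S S S   [S ::= S S]
S S S ⇒ push S S   [S ::= push]
push S S ⇒ push S S S   [S ::= S S]
push S S S ⇒ push S S S S   [S ::= S S]
push S S S S ⇒ push push S S S   [S ::= push]
push push S S S ⇒ push push S S S S   [S ::= S S]
push push S S S S ⇒ push push push S S S   [S ::= push]
push push push S S S ⇒ push push push push S S   [S ::= push]
push push push push S S ⇒ push push push push push S   [S ::= push]
push push push push push S ⇒ push push push push push push   [S ::= push]

S ⇒ S S ⇒ S S S ⇒ push S S ⇒ push S S S ⇒ push S S S S ⇒ push push S S S ⇒ push push S S S S ⇒ push push push S S S ⇒ push push push push S S ⇒ push push push push push S ⇒ push push push push push push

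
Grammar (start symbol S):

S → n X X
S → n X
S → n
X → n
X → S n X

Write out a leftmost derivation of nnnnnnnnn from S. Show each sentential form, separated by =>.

S => nX => nSnX => nnXXnX => nnSnXXnX => nnnXnXXnX => nnnnnXXnX => nnnnnnXnX => nnnnnnnnX => nnnnnnnnn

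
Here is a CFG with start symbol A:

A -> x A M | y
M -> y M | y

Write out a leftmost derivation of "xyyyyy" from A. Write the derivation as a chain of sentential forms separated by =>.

A=>xAM=>xyM=>xyyM=>xyyyM=>xyyyyM=>xyyyyy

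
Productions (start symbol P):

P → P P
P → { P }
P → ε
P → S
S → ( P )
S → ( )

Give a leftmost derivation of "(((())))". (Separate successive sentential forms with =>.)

P => S => (P) => (S) => ((P)) => ((S)) => (((P))) => (((S))) => ((((P)))) => (((())))

P => S   [P → S]
S => (P)   [S → ( P )]
(P) => (S)   [P → S]
(S) => ((P))   [S → ( P )]
((P)) => ((S))   [P → S]
((S)) => (((P)))   [S → ( P )]
(((P))) => (((S)))   [P → S]
(((S))) => ((((P))))   [S → ( P )]
((((P)))) => (((())))   [P → ε]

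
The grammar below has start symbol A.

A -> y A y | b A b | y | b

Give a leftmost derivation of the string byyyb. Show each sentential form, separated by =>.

A=>bAb=>byAyb=>byyyb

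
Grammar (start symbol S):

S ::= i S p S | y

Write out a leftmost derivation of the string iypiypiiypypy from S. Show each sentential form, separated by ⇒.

S ⇒ iSpS   [S ::= i S p S]
iSpS ⇒ iypS   [S ::= y]
iypS ⇒ iypiSpS   [S ::= i S p S]
iypiSpS ⇒ iypiypS   [S ::= y]
iypiypS ⇒ iypiypiSpS   [S ::= i S p S]
iypiypiSpS ⇒ iypiypiiSpSpS   [S ::= i S p S]
iypiypiiSpSpS ⇒ iypiypiiypSpS   [S ::= y]
iypiypiiypSpS ⇒ iypiypiiypypS   [S ::= y]
iypiypiiypypS ⇒ iypiypiiypypy   [S ::= y]

S⇒iSpS⇒iypS⇒iypiSpS⇒iypiypS⇒iypiypiSpS⇒iypiypiiSpSpS⇒iypiypiiypSpS⇒iypiypiiypypS⇒iypiypiiypypy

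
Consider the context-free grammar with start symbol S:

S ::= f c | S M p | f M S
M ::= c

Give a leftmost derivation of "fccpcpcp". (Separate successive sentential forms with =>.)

S => SMp => SMpMp => SMpMpMp => fcMpMpMp => fccpMpMp => fccpcpMp => fccpcpcp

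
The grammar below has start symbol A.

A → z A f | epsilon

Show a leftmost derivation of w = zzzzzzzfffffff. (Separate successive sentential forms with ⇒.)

A ⇒ zAf   [A → z A f]
zAf ⇒ zzAff   [A → z A f]
zzAff ⇒ zzzAfff   [A → z A f]
zzzAfff ⇒ zzzzAffff   [A → z A f]
zzzzAffff ⇒ zzzzzAfffff   [A → z A f]
zzzzzAfffff ⇒ zzzzzzAffffff   [A → z A f]
zzzzzzAffffff ⇒ zzzzzzzAfffffff   [A → z A f]
zzzzzzzAfffffff ⇒ zzzzzzzfffffff   [A → epsilon]

A⇒zAf⇒zzAff⇒zzzAfff⇒zzzzAffff⇒zzzzzAfffff⇒zzzzzzAffffff⇒zzzzzzzAfffffff⇒zzzzzzzfffffff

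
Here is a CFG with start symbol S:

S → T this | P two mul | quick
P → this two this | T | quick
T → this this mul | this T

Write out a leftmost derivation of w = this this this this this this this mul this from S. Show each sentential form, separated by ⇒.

S ⇒ T this   [S → T this]
T this ⇒ this T this   [T → this T]
this T this ⇒ this this T this   [T → this T]
this this T this ⇒ this this this T this   [T → this T]
this this this T this ⇒ this this this this T this   [T → this T]
this this this this T this ⇒ this this this this this T this   [T → this T]
this this this this this T this ⇒ this this this this this this this mul this   [T → this this mul]

S ⇒ T this ⇒ this T this ⇒ this this T this ⇒ this this this T this ⇒ this this this this T this ⇒ this this this this this T this ⇒ this this this this this this this mul this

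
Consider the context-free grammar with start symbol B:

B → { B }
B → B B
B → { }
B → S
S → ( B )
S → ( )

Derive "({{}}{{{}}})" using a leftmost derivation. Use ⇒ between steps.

B ⇒ S   [B → S]
S ⇒ (B)   [S → ( B )]
(B) ⇒ (BB)   [B → B B]
(BB) ⇒ ({B}B)   [B → { B }]
({B}B) ⇒ ({{}}B)   [B → { }]
({{}}B) ⇒ ({{}}{B})   [B → { B }]
({{}}{B}) ⇒ ({{}}{{B}})   [B → { B }]
({{}}{{B}}) ⇒ ({{}}{{{}}})   [B → { }]

B⇒S⇒(B)⇒(BB)⇒({B}B)⇒({{}}B)⇒({{}}{B})⇒({{}}{{B}})⇒({{}}{{{}}})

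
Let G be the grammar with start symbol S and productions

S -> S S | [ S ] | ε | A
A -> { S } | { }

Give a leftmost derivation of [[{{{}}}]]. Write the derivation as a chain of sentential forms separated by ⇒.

S ⇒ [S]   [S -> [ S ]]
[S] ⇒ [[S]]   [S -> [ S ]]
[[S]] ⇒ [[A]]   [S -> A]
[[A]] ⇒ [[{S}]]   [A -> { S }]
[[{S}]] ⇒ [[{A}]]   [S -> A]
[[{A}]] ⇒ [[{{S}}]]   [A -> { S }]
[[{{S}}]] ⇒ [[{{SS}}]]   [S -> S S]
[[{{SS}}]] ⇒ [[{{AS}}]]   [S -> A]
[[{{AS}}]] ⇒ [[{{{}S}}]]   [A -> { }]
[[{{{}S}}]] ⇒ [[{{{}}}]]   [S -> ε]

S ⇒ [S] ⇒ [[S]] ⇒ [[A]] ⇒ [[{S}]] ⇒ [[{A}]] ⇒ [[{{S}}]] ⇒ [[{{SS}}]] ⇒ [[{{AS}}]] ⇒ [[{{{}S}}]] ⇒ [[{{{}}}]]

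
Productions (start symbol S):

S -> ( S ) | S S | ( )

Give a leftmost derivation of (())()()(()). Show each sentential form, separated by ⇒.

S ⇒ SS ⇒ SSS ⇒ (S)SS ⇒ (())SS ⇒ (())SSS ⇒ (())()SS ⇒ (())()()S ⇒ (())()()(S) ⇒ (())()()(())

S ⇒ SS   [S -> S S]
SS ⇒ SSS   [S -> S S]
SSS ⇒ (S)SS   [S -> ( S )]
(S)SS ⇒ (())SS   [S -> ( )]
(())SS ⇒ (())SSS   [S -> S S]
(())SSS ⇒ (())()SS   [S -> ( )]
(())()SS ⇒ (())()()S   [S -> ( )]
(())()()S ⇒ (())()()(S)   [S -> ( S )]
(())()()(S) ⇒ (())()()(())   [S -> ( )]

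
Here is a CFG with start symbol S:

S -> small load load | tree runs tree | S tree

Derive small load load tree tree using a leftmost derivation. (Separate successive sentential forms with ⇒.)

S ⇒ S tree ⇒ S tree tree ⇒ small load load tree tree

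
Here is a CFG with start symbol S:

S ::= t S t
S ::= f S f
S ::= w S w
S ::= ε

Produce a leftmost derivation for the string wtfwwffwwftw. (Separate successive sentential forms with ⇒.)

S ⇒ wSw ⇒ wtStw ⇒ wtfSftw ⇒ wtfwSwftw ⇒ wtfwwSwwftw ⇒ wtfwwfSfwwftw ⇒ wtfwwffwwftw

S ⇒ wSw   [S ::= w S w]
wSw ⇒ wtStw   [S ::= t S t]
wtStw ⇒ wtfSftw   [S ::= f S f]
wtfSftw ⇒ wtfwSwftw   [S ::= w S w]
wtfwSwftw ⇒ wtfwwSwwftw   [S ::= w S w]
wtfwwSwwftw ⇒ wtfwwfSfwwftw   [S ::= f S f]
wtfwwfSfwwftw ⇒ wtfwwffwwftw   [S ::= ε]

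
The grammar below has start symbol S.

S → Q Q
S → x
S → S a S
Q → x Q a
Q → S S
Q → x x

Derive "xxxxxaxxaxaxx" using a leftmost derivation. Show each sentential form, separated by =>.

S => QQ   [S → Q Q]
QQ => xxQ   [Q → x x]
xxQ => xxSS   [Q → S S]
xxSS => xxSaSS   [S → S a S]
xxSaSS => xxSaSaSS   [S → S a S]
xxSaSaSS => xxQQaSaSS   [S → Q Q]
xxQQaSaSS => xxxQaQaSaSS   [Q → x Q a]
xxxQaQaSaSS => xxxxxaQaSaSS   [Q → x x]
xxxxxaQaSaSS => xxxxxaxxaSaSS   [Q → x x]
xxxxxaxxaSaSS => xxxxxaxxaxaSS   [S → x]
xxxxxaxxaxaSS => xxxxxaxxaxaxS   [S → x]
xxxxxaxxaxaxS => xxxxxaxxaxaxx   [S → x]

S => QQ => xxQ => xxSS => xxSaSS => xxSaSaSS => xxQQaSaSS => xxxQaQaSaSS => xxxxxaQaSaSS => xxxxxaxxaSaSS => xxxxxaxxaxaSS => xxxxxaxxaxaxS => xxxxxaxxaxaxx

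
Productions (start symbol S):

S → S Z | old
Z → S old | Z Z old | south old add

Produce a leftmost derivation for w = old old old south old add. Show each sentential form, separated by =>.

S => S Z => S Z Z => old Z Z => old S old Z => old old old Z => old old old south old add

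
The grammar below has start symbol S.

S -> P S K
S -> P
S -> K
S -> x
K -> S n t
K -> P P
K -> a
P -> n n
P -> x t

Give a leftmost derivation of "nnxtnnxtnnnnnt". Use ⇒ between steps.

S ⇒ PSK ⇒ nnSK ⇒ nnPK ⇒ nnxtK ⇒ nnxtSnt ⇒ nnxtPSKnt ⇒ nnxtnnSKnt ⇒ nnxtnnPKnt ⇒ nnxtnnxtKnt ⇒ nnxtnnxtPPnt ⇒ nnxtnnxtnnPnt ⇒ nnxtnnxtnnnnnt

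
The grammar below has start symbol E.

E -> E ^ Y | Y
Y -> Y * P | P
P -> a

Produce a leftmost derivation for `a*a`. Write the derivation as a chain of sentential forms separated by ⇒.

E ⇒ Y   [E -> Y]
Y ⇒ Y*P   [Y -> Y * P]
Y*P ⇒ P*P   [Y -> P]
P*P ⇒ a*P   [P -> a]
a*P ⇒ a*a   [P -> a]

E ⇒ Y ⇒ Y*P ⇒ P*P ⇒ a*P ⇒ a*a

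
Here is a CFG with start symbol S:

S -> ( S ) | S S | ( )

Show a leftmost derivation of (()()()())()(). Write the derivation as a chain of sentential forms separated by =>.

S => SS => SSS => (S)SS => (SS)SS => (SSS)SS => (SSSS)SS => (()SSS)SS => (()()SS)SS => (()()()S)SS => (()()()())SS => (()()()())()S => (()()()())()()

S => SS   [S -> S S]
SS => SSS   [S -> S S]
SSS => (S)SS   [S -> ( S )]
(S)SS => (SS)SS   [S -> S S]
(SS)SS => (SSS)SS   [S -> S S]
(SSS)SS => (SSSS)SS   [S -> S S]
(SSSS)SS => (()SSS)SS   [S -> ( )]
(()SSS)SS => (()()SS)SS   [S -> ( )]
(()()SS)SS => (()()()S)SS   [S -> ( )]
(()()()S)SS => (()()()())SS   [S -> ( )]
(()()()())SS => (()()()())()S   [S -> ( )]
(()()()())()S => (()()()())()()   [S -> ( )]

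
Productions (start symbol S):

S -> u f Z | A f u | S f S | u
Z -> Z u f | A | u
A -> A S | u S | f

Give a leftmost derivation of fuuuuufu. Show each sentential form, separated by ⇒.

S ⇒ Afu   [S -> A f u]
Afu ⇒ ASfu   [A -> A S]
ASfu ⇒ ASSfu   [A -> A S]
ASSfu ⇒ ASSSfu   [A -> A S]
ASSSfu ⇒ ASSSSfu   [A -> A S]
ASSSSfu ⇒ ASSSSSfu   [A -> A S]
ASSSSSfu ⇒ fSSSSSfu   [A -> f]
fSSSSSfu ⇒ fuSSSSfu   [S -> u]
fuSSSSfu ⇒ fuuSSSfu   [S -> u]
fuuSSSfu ⇒ fuuuSSfu   [S -> u]
fuuuSSfu ⇒ fuuuuSfu   [S -> u]
fuuuuSfu ⇒ fuuuuufu   [S -> u]

S ⇒ Afu ⇒ ASfu ⇒ ASSfu ⇒ ASSSfu ⇒ ASSSSfu ⇒ ASSSSSfu ⇒ fSSSSSfu ⇒ fuSSSSfu ⇒ fuuSSSfu ⇒ fuuuSSfu ⇒ fuuuuSfu ⇒ fuuuuufu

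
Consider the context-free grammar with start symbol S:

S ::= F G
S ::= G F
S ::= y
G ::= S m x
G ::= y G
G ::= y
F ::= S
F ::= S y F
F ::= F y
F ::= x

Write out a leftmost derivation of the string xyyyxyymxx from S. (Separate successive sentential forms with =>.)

S=>GF=>SmxF=>FGmxF=>SGmxF=>FGGmxF=>SyFGGmxF=>FGyFGGmxF=>xGyFGGmxF=>xyGyFGGmxF=>xyyyFGGmxF=>xyyyxGGmxF=>xyyyxyGmxF=>xyyyxyymxF=>xyyyxyymxx

S => GF   [S ::= G F]
GF => SmxF   [G ::= S m x]
SmxF => FGmxF   [S ::= F G]
FGmxF => SGmxF   [F ::= S]
SGmxF => FGGmxF   [S ::= F G]
FGGmxF => SyFGGmxF   [F ::= S y F]
SyFGGmxF => FGyFGGmxF   [S ::= F G]
FGyFGGmxF => xGyFGGmxF   [F ::= x]
xGyFGGmxF => xyGyFGGmxF   [G ::= y G]
xyGyFGGmxF => xyyyFGGmxF   [G ::= y]
xyyyFGGmxF => xyyyxGGmxF   [F ::= x]
xyyyxGGmxF => xyyyxyGmxF   [G ::= y]
xyyyxyGmxF => xyyyxyymxF   [G ::= y]
xyyyxyymxF => xyyyxyymxx   [F ::= x]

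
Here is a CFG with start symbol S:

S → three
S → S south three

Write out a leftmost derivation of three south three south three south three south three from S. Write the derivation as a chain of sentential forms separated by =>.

S => S south three   [S → S south three]
S south three => S south three south three   [S → S south three]
S south three south three => S south three south three south three   [S → S south three]
S south three south three south three => S south three south three south three south three   [S → S south three]
S south three south three south three south three => three south three south three south three south three   [S → three]

S => S south three => S south three south three => S south three south three south three => S south three south three south three south three => three south three south three south three south three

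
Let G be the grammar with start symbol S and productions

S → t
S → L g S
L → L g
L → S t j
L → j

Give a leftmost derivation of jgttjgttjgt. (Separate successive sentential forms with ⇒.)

S ⇒ LgS   [S → L g S]
LgS ⇒ jgS   [L → j]
jgS ⇒ jgLgS   [S → L g S]
jgLgS ⇒ jgStjgS   [L → S t j]
jgStjgS ⇒ jgLgStjgS   [S → L g S]
jgLgStjgS ⇒ jgStjgStjgS   [L → S t j]
jgStjgStjgS ⇒ jgttjgStjgS   [S → t]
jgttjgStjgS ⇒ jgttjgttjgS   [S → t]
jgttjgttjgS ⇒ jgttjgttjgt   [S → t]

S ⇒ LgS ⇒ jgS ⇒ jgLgS ⇒ jgStjgS ⇒ jgLgStjgS ⇒ jgStjgStjgS ⇒ jgttjgStjgS ⇒ jgttjgttjgS ⇒ jgttjgttjgt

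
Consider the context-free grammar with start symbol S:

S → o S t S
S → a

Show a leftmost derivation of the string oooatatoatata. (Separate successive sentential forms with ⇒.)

S ⇒ oStS   [S → o S t S]
oStS ⇒ ooStStS   [S → o S t S]
ooStStS ⇒ oooStStStS   [S → o S t S]
oooStStStS ⇒ oooatStStS   [S → a]
oooatStStS ⇒ oooatatStS   [S → a]
oooatatStS ⇒ oooatatoStStS   [S → o S t S]
oooatatoStStS ⇒ oooatatoatStS   [S → a]
oooatatoatStS ⇒ oooatatoatatS   [S → a]
oooatatoatatS ⇒ oooatatoatata   [S → a]

S ⇒ oStS ⇒ ooStStS ⇒ oooStStStS ⇒ oooatStStS ⇒ oooatatStS ⇒ oooatatoStStS ⇒ oooatatoatStS ⇒ oooatatoatatS ⇒ oooatatoatata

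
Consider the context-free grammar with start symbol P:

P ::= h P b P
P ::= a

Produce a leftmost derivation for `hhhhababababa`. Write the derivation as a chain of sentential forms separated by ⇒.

P⇒hPbP⇒hhPbPbP⇒hhhPbPbPbP⇒hhhhPbPbPbPbP⇒hhhhabPbPbPbP⇒hhhhababPbPbP⇒hhhhabababPbP⇒hhhhababababP⇒hhhhababababa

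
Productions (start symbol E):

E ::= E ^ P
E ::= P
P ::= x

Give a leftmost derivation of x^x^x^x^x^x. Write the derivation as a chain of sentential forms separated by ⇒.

E ⇒ E^P   [E ::= E ^ P]
E^P ⇒ E^P^P   [E ::= E ^ P]
E^P^P ⇒ E^P^P^P   [E ::= E ^ P]
E^P^P^P ⇒ E^P^P^P^P   [E ::= E ^ P]
E^P^P^P^P ⇒ E^P^P^P^P^P   [E ::= E ^ P]
E^P^P^P^P^P ⇒ P^P^P^P^P^P   [E ::= P]
P^P^P^P^P^P ⇒ x^P^P^P^P^P   [P ::= x]
x^P^P^P^P^P ⇒ x^x^P^P^P^P   [P ::= x]
x^x^P^P^P^P ⇒ x^x^x^P^P^P   [P ::= x]
x^x^x^P^P^P ⇒ x^x^x^x^P^P   [P ::= x]
x^x^x^x^P^P ⇒ x^x^x^x^x^P   [P ::= x]
x^x^x^x^x^P ⇒ x^x^x^x^x^x   [P ::= x]

E⇒E^P⇒E^P^P⇒E^P^P^P⇒E^P^P^P^P⇒E^P^P^P^P^P⇒P^P^P^P^P^P⇒x^P^P^P^P^P⇒x^x^P^P^P^P⇒x^x^x^P^P^P⇒x^x^x^x^P^P⇒x^x^x^x^x^P⇒x^x^x^x^x^x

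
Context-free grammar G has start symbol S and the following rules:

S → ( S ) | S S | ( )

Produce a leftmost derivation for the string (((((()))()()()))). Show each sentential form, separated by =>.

S => (S) => ((S)) => (((S))) => (((SS))) => (((SSS))) => (((SSSS))) => ((((S)SSS))) => (((((S))SSS))) => (((((()))SSS))) => (((((()))()SS))) => (((((()))()()S))) => (((((()))()()())))

S => (S)   [S → ( S )]
(S) => ((S))   [S → ( S )]
((S)) => (((S)))   [S → ( S )]
(((S))) => (((SS)))   [S → S S]
(((SS))) => (((SSS)))   [S → S S]
(((SSS))) => (((SSSS)))   [S → S S]
(((SSSS))) => ((((S)SSS)))   [S → ( S )]
((((S)SSS))) => (((((S))SSS)))   [S → ( S )]
(((((S))SSS))) => (((((()))SSS)))   [S → ( )]
(((((()))SSS))) => (((((()))()SS)))   [S → ( )]
(((((()))()SS))) => (((((()))()()S)))   [S → ( )]
(((((()))()()S))) => (((((()))()()())))   [S → ( )]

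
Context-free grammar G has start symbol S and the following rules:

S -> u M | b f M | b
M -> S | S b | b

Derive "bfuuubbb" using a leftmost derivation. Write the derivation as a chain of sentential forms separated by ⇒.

S ⇒ bfM ⇒ bfSb ⇒ bfuMb ⇒ bfuSb ⇒ bfuuMb ⇒ bfuuSb ⇒ bfuuuMb ⇒ bfuuuSbb ⇒ bfuuubbb

S ⇒ bfM   [S -> b f M]
bfM ⇒ bfSb   [M -> S b]
bfSb ⇒ bfuMb   [S -> u M]
bfuMb ⇒ bfuSb   [M -> S]
bfuSb ⇒ bfuuMb   [S -> u M]
bfuuMb ⇒ bfuuSb   [M -> S]
bfuuSb ⇒ bfuuuMb   [S -> u M]
bfuuuMb ⇒ bfuuuSbb   [M -> S b]
bfuuuSbb ⇒ bfuuubbb   [S -> b]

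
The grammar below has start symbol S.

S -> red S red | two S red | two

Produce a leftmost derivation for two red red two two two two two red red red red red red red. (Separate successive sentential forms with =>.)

S => two S red => two red S red red => two red red S red red red => two red red two S red red red red => two red red two two S red red red red red => two red red two two two S red red red red red red => two red red two two two two S red red red red red red red => two red red two two two two two red red red red red red red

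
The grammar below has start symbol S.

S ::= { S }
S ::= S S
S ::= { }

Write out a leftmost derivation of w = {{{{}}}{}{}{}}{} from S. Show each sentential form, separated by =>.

S => SS => {S}S => {SS}S => {{S}S}S => {{{S}}S}S => {{{{}}}S}S => {{{{}}}SS}S => {{{{}}}SSS}S => {{{{}}}{}SS}S => {{{{}}}{}{}S}S => {{{{}}}{}{}{}}S => {{{{}}}{}{}{}}{}

S => SS   [S ::= S S]
SS => {S}S   [S ::= { S }]
{S}S => {SS}S   [S ::= S S]
{SS}S => {{S}S}S   [S ::= { S }]
{{S}S}S => {{{S}}S}S   [S ::= { S }]
{{{S}}S}S => {{{{}}}S}S   [S ::= { }]
{{{{}}}S}S => {{{{}}}SS}S   [S ::= S S]
{{{{}}}SS}S => {{{{}}}SSS}S   [S ::= S S]
{{{{}}}SSS}S => {{{{}}}{}SS}S   [S ::= { }]
{{{{}}}{}SS}S => {{{{}}}{}{}S}S   [S ::= { }]
{{{{}}}{}{}S}S => {{{{}}}{}{}{}}S   [S ::= { }]
{{{{}}}{}{}{}}S => {{{{}}}{}{}{}}{}   [S ::= { }]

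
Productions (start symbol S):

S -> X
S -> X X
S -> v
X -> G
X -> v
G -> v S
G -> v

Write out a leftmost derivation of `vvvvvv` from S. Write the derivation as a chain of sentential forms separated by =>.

S => XX => GX => vSX => vvX => vvG => vvvS => vvvXX => vvvGX => vvvvX => vvvvG => vvvvvS => vvvvvX => vvvvvv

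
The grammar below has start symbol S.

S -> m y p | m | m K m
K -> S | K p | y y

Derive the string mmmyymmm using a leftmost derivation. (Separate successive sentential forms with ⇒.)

S ⇒ mKm ⇒ mSm ⇒ mmKmm ⇒ mmSmm ⇒ mmmKmmm ⇒ mmmyymmm

S ⇒ mKm   [S -> m K m]
mKm ⇒ mSm   [K -> S]
mSm ⇒ mmKmm   [S -> m K m]
mmKmm ⇒ mmSmm   [K -> S]
mmSmm ⇒ mmmKmmm   [S -> m K m]
mmmKmmm ⇒ mmmyymmm   [K -> y y]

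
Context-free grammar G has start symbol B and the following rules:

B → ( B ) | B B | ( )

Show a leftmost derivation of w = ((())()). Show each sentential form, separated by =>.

B => (B)   [B → ( B )]
(B) => (BB)   [B → B B]
(BB) => ((B)B)   [B → ( B )]
((B)B) => ((())B)   [B → ( )]
((())B) => ((())())   [B → ( )]

B => (B) => (BB) => ((B)B) => ((())B) => ((())())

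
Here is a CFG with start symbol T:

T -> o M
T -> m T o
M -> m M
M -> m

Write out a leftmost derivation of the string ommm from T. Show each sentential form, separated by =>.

T=>oM=>omM=>ommM=>ommm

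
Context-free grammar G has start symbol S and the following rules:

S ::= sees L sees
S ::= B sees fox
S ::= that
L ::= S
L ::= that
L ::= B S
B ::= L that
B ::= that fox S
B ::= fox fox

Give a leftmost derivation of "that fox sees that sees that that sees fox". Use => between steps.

S => B sees fox => L that sees fox => B S that sees fox => that fox S S that sees fox => that fox sees L sees S that sees fox => that fox sees that sees S that sees fox => that fox sees that sees that that sees fox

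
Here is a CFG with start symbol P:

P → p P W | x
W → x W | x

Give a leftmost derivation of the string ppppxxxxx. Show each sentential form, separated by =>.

P => pPW   [P → p P W]
pPW => ppPWW   [P → p P W]
ppPWW => pppPWWW   [P → p P W]
pppPWWW => ppppPWWWW   [P → p P W]
ppppPWWWW => ppppxWWWW   [P → x]
ppppxWWWW => ppppxxWWW   [W → x]
ppppxxWWW => ppppxxxWW   [W → x]
ppppxxxWW => ppppxxxxW   [W → x]
ppppxxxxW => ppppxxxxx   [W → x]

P=>pPW=>ppPWW=>pppPWWW=>ppppPWWWW=>ppppxWWWW=>ppppxxWWW=>ppppxxxWW=>ppppxxxxW=>ppppxxxxx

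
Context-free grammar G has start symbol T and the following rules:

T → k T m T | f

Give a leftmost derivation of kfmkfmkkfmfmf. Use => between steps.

T => kTmT   [T → k T m T]
kTmT => kfmT   [T → f]
kfmT => kfmkTmT   [T → k T m T]
kfmkTmT => kfmkfmT   [T → f]
kfmkfmT => kfmkfmkTmT   [T → k T m T]
kfmkfmkTmT => kfmkfmkkTmTmT   [T → k T m T]
kfmkfmkkTmTmT => kfmkfmkkfmTmT   [T → f]
kfmkfmkkfmTmT => kfmkfmkkfmfmT   [T → f]
kfmkfmkkfmfmT => kfmkfmkkfmfmf   [T → f]

T=>kTmT=>kfmT=>kfmkTmT=>kfmkfmT=>kfmkfmkTmT=>kfmkfmkkTmTmT=>kfmkfmkkfmTmT=>kfmkfmkkfmfmT=>kfmkfmkkfmfmf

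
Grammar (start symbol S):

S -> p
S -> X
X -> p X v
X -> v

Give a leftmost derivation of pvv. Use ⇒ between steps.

S ⇒ X   [S -> X]
X ⇒ pXv   [X -> p X v]
pXv ⇒ pvv   [X -> v]

S ⇒ X ⇒ pXv ⇒ pvv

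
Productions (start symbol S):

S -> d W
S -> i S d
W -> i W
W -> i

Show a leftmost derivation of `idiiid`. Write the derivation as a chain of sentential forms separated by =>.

S => iSd   [S -> i S d]
iSd => idWd   [S -> d W]
idWd => idiWd   [W -> i W]
idiWd => idiiWd   [W -> i W]
idiiWd => idiiid   [W -> i]

S => iSd => idWd => idiWd => idiiWd => idiiid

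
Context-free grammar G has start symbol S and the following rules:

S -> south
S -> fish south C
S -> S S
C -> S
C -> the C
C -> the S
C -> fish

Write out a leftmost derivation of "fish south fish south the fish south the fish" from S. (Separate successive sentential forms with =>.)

S => fish south C => fish south S => fish south fish south C => fish south fish south the S => fish south fish south the fish south C => fish south fish south the fish south the C => fish south fish south the fish south the fish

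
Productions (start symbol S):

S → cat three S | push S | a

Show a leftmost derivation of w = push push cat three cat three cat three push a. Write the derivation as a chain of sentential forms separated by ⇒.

S ⇒ push S ⇒ push push S ⇒ push push cat three S ⇒ push push cat three cat three S ⇒ push push cat three cat three cat three S ⇒ push push cat three cat three cat three push S ⇒ push push cat three cat three cat three push a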